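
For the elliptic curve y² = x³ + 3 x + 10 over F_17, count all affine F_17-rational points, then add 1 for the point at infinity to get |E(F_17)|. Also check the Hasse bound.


Affine points = {(4, 1), (4, 16), (7, 0), (8, 6), (8, 11), (9, 1), (9, 16), (13, 6), (13, 11), (14, 5), (14, 12), (15, 8), (15, 9)}; affine count = 13; |E(F_17)| = 14.

Discriminant check: Δ ∝ 4a³ + 27b² = 4·3³ + 27·10² = 4·27 + 27·100 ≡ 3 (mod 17). Nonzero ⇒ E is nonsingular.
For each x ∈ F_17, compute rhs = x³ + 3·x + 10 mod 17, then count y ∈ F_17 with y² ≡ rhs.
  x = 0: rhs = 10, matching y values: none (0 points).
  x = 1: rhs = 14, matching y values: none (0 points).
  x = 2: rhs = 7, matching y values: none (0 points).
  x = 3: rhs = 12, matching y values: none (0 points).
  x = 4: rhs = 1, matching y values: 1, 16 (2 points).
  x = 5: rhs = 14, matching y values: none (0 points).
  x = 6: rhs = 6, matching y values: none (0 points).
  x = 7: rhs = 0, matching y values: 0 (1 points).
  x = 8: rhs = 2, matching y values: 6, 11 (2 points).
  x = 9: rhs = 1, matching y values: 1, 16 (2 points).
  x = 10: rhs = 3, matching y values: none (0 points).
  x = 11: rhs = 14, matching y values: none (0 points).
  x = 12: rhs = 6, matching y values: none (0 points).
  x = 13: rhs = 2, matching y values: 6, 11 (2 points).
  x = 14: rhs = 8, matching y values: 5, 12 (2 points).
  x = 15: rhs = 13, matching y values: 8, 9 (2 points).
  x = 16: rhs = 6, matching y values: none (0 points).
Total affine count: 13.
Full point count |E(F_17)| = 13 + 1 = 14.
Hasse bound: |14 − (17+1)| = |-4| = 4 ≤ 2√17 ≈ 8.2462 ✓.


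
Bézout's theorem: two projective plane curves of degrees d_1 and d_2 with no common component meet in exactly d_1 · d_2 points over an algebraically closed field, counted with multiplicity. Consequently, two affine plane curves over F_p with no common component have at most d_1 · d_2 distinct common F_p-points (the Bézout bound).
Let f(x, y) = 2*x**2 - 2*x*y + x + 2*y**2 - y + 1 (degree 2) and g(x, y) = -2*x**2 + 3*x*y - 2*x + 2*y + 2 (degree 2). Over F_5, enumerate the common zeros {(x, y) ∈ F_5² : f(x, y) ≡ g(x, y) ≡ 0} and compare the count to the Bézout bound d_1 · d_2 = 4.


Common zeros: ∅; count = 0; Bézout bound = 4.

deg(f) = 2, deg(g) = 2, so Bézout bound = 4.
Scan x ∈ F_5. For each x, list the y ∈ F_5 with f(x, y) ≡ 0 and those with g(x, y) ≡ 0 (mod 5); the common zeros in that column are the intersection.
  x = 0: f ≡ 0 at y ∈ ∅; g ≡ 0 at y ∈ {4}; common: ∅.
  x = 1: f ≡ 0 at y ∈ ∅; g ≡ 0 at y ∈ ∅; common: ∅.
  x = 2: f ≡ 0 at y ∈ ∅; g ≡ 0 at y ∈ {0}; common: ∅.
  x = 3: f ≡ 0 at y ∈ ∅; g ≡ 0 at y ∈ {2}; common: ∅.
  x = 4: f ≡ 0 at y ∈ {1}; g ≡ 0 at y ∈ {2}; common: ∅.
Collecting: common zeros = ∅, so the count is 0.
Comparison with the Bézout bound: 0 ≤ 4 = deg(f)·deg(g), as expected for curves with no common component (the affine F_5-count falls short of the bound because intersections may lie at infinity, over extension fields, or carry multiplicity).


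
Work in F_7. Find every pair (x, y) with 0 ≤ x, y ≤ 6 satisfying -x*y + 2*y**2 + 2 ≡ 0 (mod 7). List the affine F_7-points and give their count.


Affine F_7-points: {(2, 3), (2, 5), (3, 6), (4, 1), (5, 2), (5, 4)}; count = 6.

For each of the 49 pairs (x, y) ∈ F_7², evaluate f(x, y) mod 7. Record the zeros.
  x = 0: [0↦2, 1↦4, 2↦3, 3↦6, 4↦6, 5↦3, 6↦4]  zeros at y ∈ ∅
  x = 1: [0↦2, 1↦3, 2↦1, 3↦3, 4↦2, 5↦5, 6↦5]  zeros at y ∈ ∅
  x = 2: [0↦2, 1↦2, 2↦6, 3↦0, 4↦5, 5↦0, 6↦6]  zeros at y ∈ {3, 5}
  x = 3: [0↦2, 1↦1, 2↦4, 3↦4, 4↦1, 5↦2, 6↦0]  zeros at y ∈ {6}
  x = 4: [0↦2, 1↦0, 2↦2, 3↦1, 4↦4, 5↦4, 6↦1]  zeros at y ∈ {1}
  x = 5: [0↦2, 1↦6, 2↦0, 3↦5, 4↦0, 5↦6, 6↦2]  zeros at y ∈ {2, 4}
  x = 6: [0↦2, 1↦5, 2↦5, 3↦2, 4↦3, 5↦1, 6↦3]  zeros at y ∈ ∅
Collecting zeros: affine points = {(2, 3), (2, 5), (3, 6), (4, 1), (5, 2), (5, 4)}.
Total count |C(F_7)_aff| = 6.


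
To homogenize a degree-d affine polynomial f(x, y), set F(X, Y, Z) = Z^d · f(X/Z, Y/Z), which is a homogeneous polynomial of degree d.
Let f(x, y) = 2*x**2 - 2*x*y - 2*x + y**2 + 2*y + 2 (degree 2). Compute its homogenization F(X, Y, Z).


F(X, Y, Z) = 2*X**2 - 2*X*Y - 2*X*Z + Y**2 + 2*Y*Z + 2*Z**2

deg(f) = 2.
Substitute x = X/Z, y = Y/Z into f, then multiply by Z^2.
  monomial 2·x^2·y^0 ↦ 2·X^2·Y^0·Z^0.
  monomial -2·x^1·y^1 ↦ -2·X^1·Y^1·Z^0.
  monomial -2·x^1·y^0 ↦ -2·X^1·Y^0·Z^1.
  monomial 1·x^0·y^2 ↦ 1·X^0·Y^2·Z^0.
  monomial 2·x^0·y^1 ↦ 2·X^0·Y^1·Z^1.
  monomial 2·x^0·y^0 ↦ 2·X^0·Y^0·Z^2.
Collecting: F(X, Y, Z) = 2*X**2 - 2*X*Y - 2*X*Z + Y**2 + 2*Y*Z + 2*Z**2.


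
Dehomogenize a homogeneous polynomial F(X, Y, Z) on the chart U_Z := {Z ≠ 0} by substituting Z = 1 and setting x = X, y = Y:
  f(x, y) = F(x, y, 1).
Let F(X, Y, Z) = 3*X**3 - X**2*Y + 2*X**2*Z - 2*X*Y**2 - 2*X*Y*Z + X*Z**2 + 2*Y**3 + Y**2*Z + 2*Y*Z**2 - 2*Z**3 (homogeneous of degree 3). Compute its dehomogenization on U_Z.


f(x, y) = 3*x**3 - x**2*y + 2*x**2 - 2*x*y**2 - 2*x*y + x + 2*y**3 + y**2 + 2*y - 2

On U_Z we set Z = 1. Each monomial c·X^i·Y^j·Z^k in F becomes c·x^i·y^j·1^k = c·x^i·y^j.
Substituting Z = 1: F(X, Y, 1) = 3*x**3 - x**2*y + 2*x**2 - 2*x*y**2 - 2*x*y + x + 2*y**3 + y**2 + 2*y - 2.
Note: deg(f) ≤ deg(F) = 3; strict inequality happens when F is divisible by Z (lost terms).


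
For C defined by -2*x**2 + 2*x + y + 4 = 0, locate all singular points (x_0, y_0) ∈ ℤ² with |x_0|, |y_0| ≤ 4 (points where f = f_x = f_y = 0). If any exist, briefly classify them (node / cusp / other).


No singular points in the scanned grid; C is smooth there.

Compute partial derivatives:
  f_x = 2 - 4*x.
  f_y = 1.
f_y = 1 is a nonzero constant, so f_y never vanishes: no point (x, y) can satisfy f = f_x = f_y = 0. In particular no (x, y) ∈ {−4, ..., 4}² is singular; the curve is smooth.


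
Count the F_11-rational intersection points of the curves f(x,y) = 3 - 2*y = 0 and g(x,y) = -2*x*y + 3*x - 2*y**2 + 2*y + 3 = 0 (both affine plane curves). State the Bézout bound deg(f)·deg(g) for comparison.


Common zeros: ∅; count = 0; Bézout bound = 2.

deg(f) = 1, deg(g) = 2, so Bézout bound = 2.
Scan x ∈ F_11. For each x, list the y ∈ F_11 with f(x, y) ≡ 0 and those with g(x, y) ≡ 0 (mod 11); the common zeros in that column are the intersection.
  x = 0: f ≡ 0 at y ∈ {7}; g ≡ 0 at y ∈ ∅; common: ∅.
  x = 1: f ≡ 0 at y ∈ {7}; g ≡ 0 at y ∈ {5, 6}; common: ∅.
  x = 2: f ≡ 0 at y ∈ {7}; g ≡ 0 at y ∈ ∅; common: ∅.
  x = 3: f ≡ 0 at y ∈ {7}; g ≡ 0 at y ∈ ∅; common: ∅.
  x = 4: f ≡ 0 at y ∈ {7}; g ≡ 0 at y ∈ ∅; common: ∅.
  x = 5: f ≡ 0 at y ∈ {7}; g ≡ 0 at y ∈ ∅; common: ∅.
  x = 6: f ≡ 0 at y ∈ {7}; g ≡ 0 at y ∈ {8, 9}; common: ∅.
  x = 7: f ≡ 0 at y ∈ {7}; g ≡ 0 at y ∈ ∅; common: ∅.
  x = 8: f ≡ 0 at y ∈ {7}; g ≡ 0 at y ∈ {1, 3}; common: ∅.
  x = 9: f ≡ 0 at y ∈ {7}; g ≡ 0 at y ∈ {4, 10}; common: ∅.
  x = 10: f ≡ 0 at y ∈ {7}; g ≡ 0 at y ∈ {0, 2}; common: ∅.
Collecting: common zeros = ∅, so the count is 0.
Comparison with the Bézout bound: 0 ≤ 2 = deg(f)·deg(g), as expected for curves with no common component (the affine F_11-count falls short of the bound because intersections may lie at infinity, over extension fields, or carry multiplicity).


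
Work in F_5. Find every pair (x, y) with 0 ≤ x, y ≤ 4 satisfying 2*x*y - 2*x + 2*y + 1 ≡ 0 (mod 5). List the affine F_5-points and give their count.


Affine F_5-points: {(0, 2), (1, 4), (2, 3), (3, 0)}; count = 4.

For each of the 25 pairs (x, y) ∈ F_5², evaluate f(x, y) mod 5. Record the zeros.
  x = 0: [0↦1, 1↦3, 2↦0, 3↦2, 4↦4]  zeros at y ∈ {2}
  x = 1: [0↦4, 1↦3, 2↦2, 3↦1, 4↦0]  zeros at y ∈ {4}
  x = 2: [0↦2, 1↦3, 2↦4, 3↦0, 4↦1]  zeros at y ∈ {3}
  x = 3: [0↦0, 1↦3, 2↦1, 3↦4, 4↦2]  zeros at y ∈ {0}
  x = 4: [0↦3, 1↦3, 2↦3, 3↦3, 4↦3]  zeros at y ∈ ∅
Collecting zeros: affine points = {(0, 2), (1, 4), (2, 3), (3, 0)}.
Total count |C(F_5)_aff| = 4.


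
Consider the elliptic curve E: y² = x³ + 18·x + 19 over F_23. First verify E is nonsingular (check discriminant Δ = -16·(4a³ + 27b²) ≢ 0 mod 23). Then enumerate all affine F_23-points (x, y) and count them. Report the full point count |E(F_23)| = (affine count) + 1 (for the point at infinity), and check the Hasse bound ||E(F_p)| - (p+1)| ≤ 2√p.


Affine points = {(3, 10), (3, 13), (5, 2), (5, 21), (8, 10), (8, 13), (9, 6), (9, 17), (10, 7), (10, 16), (12, 10), (12, 13), (13, 9), (13, 14), (14, 5), (14, 18), (22, 0)}; affine count = 17; |E(F_23)| = 18.

Discriminant check: Δ ∝ 4a³ + 27b² = 4·18³ + 27·19² = 4·5832 + 27·361 ≡ 1 (mod 23). Nonzero ⇒ E is nonsingular.
For each x ∈ F_23, compute rhs = x³ + 18·x + 19 mod 23, then count y ∈ F_23 with y² ≡ rhs.
  x = 0: rhs = 19, matching y values: none (0 points).
  x = 1: rhs = 15, matching y values: none (0 points).
  x = 2: rhs = 17, matching y values: none (0 points).
  x = 3: rhs = 8, matching y values: 10, 13 (2 points).
  x = 4: rhs = 17, matching y values: none (0 points).
  x = 5: rhs = 4, matching y values: 2, 21 (2 points).
  x = 6: rhs = 21, matching y values: none (0 points).
  x = 7: rhs = 5, matching y values: none (0 points).
  x = 8: rhs = 8, matching y values: 10, 13 (2 points).
  x = 9: rhs = 13, matching y values: 6, 17 (2 points).
  x = 10: rhs = 3, matching y values: 7, 16 (2 points).
  x = 11: rhs = 7, matching y values: none (0 points).
  x = 12: rhs = 8, matching y values: 10, 13 (2 points).
  x = 13: rhs = 12, matching y values: 9, 14 (2 points).
  x = 14: rhs = 2, matching y values: 5, 18 (2 points).
  x = 15: rhs = 7, matching y values: none (0 points).
  x = 16: rhs = 10, matching y values: none (0 points).
  x = 17: rhs = 17, matching y values: none (0 points).
  x = 18: rhs = 11, matching y values: none (0 points).
  x = 19: rhs = 21, matching y values: none (0 points).
  x = 20: rhs = 7, matching y values: none (0 points).
  x = 21: rhs = 21, matching y values: none (0 points).
  x = 22: rhs = 0, matching y values: 0 (1 points).
Total affine count: 17.
Full point count |E(F_23)| = 17 + 1 = 18.
Hasse bound: |18 − (23+1)| = |-6| = 6 ≤ 2√23 ≈ 9.5917 ✓.


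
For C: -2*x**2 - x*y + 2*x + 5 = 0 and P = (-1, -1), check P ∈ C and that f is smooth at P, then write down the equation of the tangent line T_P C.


Tangent line at P: 7*x + y + 8 = 0.

Step 1: f(-1, -1) = 0, so P lies on C.
Step 2: partial derivatives
  f_x(x, y) = -4*x - y + 2, f_y(x, y) = -x.
  f_x(P) = 7, f_y(P) = 1 (gradient nonzero, so P is smooth).
Step 3: tangent line at P: 7·(x − -1) + 1·(y − -1) = 0.
Expanding: 7*x + y + 8 = 0.


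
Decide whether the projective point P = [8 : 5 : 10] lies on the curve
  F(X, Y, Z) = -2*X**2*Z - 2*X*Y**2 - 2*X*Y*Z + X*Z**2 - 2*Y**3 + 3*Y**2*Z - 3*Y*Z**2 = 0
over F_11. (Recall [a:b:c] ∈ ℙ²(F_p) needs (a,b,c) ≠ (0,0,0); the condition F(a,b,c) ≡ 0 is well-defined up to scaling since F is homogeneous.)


F(8,5,10) ≡ 4 (mod 11); P is NOT on the curve.

Evaluate F(8, 5, 10) term-by-term (mod 11).
  -2*X**2*Z ↦ -2·64·1·10 = -1280
  -2*X*Y**2 ↦ -2·8·25·1 = -400
  -2*X*Y*Z ↦ -2·8·5·10 = -800
  X*Z**2 ↦ 1·8·1·100 = 800
  -2*Y**3 ↦ -2·1·125·1 = -250
  3*Y**2*Z ↦ 3·1·25·10 = 750
  -3*Y*Z**2 ↦ -3·1·5·100 = -1500
Sum: F(8, 5, 10) = (-1280) + (-400) + (-800) + (800) + (-250) + (750) + (-1500) = -2680.
Reducing mod 11: -2680 ≡ 4 (mod 11).
Since F(a, b, c) ≡ 4 ≠ 0 (mod 11), P does NOT lie on the curve.


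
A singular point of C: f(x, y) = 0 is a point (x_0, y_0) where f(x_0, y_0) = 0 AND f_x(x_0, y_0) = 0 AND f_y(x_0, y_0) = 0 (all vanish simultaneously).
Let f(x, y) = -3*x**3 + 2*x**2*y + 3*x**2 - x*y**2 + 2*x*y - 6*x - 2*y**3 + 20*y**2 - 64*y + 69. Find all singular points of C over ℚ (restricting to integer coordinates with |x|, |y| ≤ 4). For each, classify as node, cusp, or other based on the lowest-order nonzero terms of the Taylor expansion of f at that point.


Singular points: {(1, 3)}; classification: cusp.

Compute partial derivatives:
  f_x = -9*x**2 + 4*x*y + 6*x - y**2 + 2*y - 6.
  f_y = 2*x**2 - 2*x*y + 2*x - 6*y**2 + 40*y - 64.
Scan x_0 ∈ {−4, ..., 4}. For each x_0, f_y(x_0, y) is a polynomial in y; find its integer roots y ∈ {−4, ..., 4}, then test f_x and f at those candidates.
  x = -4: f_y(-4, y) = -6*y**2 + 48*y - 40; no integer root y with |y| ≤ 4.
  x = -3: f_y(-3, y) = -6*y**2 + 46*y - 52; no integer root y with |y| ≤ 4.
  x = -2: f_y(-2, y) = -6*y**2 + 44*y - 60; no integer root y with |y| ≤ 4.
  x = -1: f_y(-1, y) = -6*y**2 + 42*y - 64; no integer root y with |y| ≤ 4.
  x = 0: f_y(0, y) = -6*y**2 + 40*y - 64; vanishes at y ∈ {4}. (0, 4): f_x = -14 ≠ 0.
  x = 1: f_y(1, y) = -6*y**2 + 38*y - 60; vanishes at y ∈ {3}. (1, 3): f_x = 0, f = 0 — SINGULAR.
  x = 2: f_y(2, y) = -6*y**2 + 36*y - 52; no integer root y with |y| ≤ 4.
  x = 3: f_y(3, y) = -6*y**2 + 34*y - 40; vanishes at y ∈ {4}. (3, 4): f_x = -29 ≠ 0.
  x = 4: f_y(4, y) = -6*y**2 + 32*y - 24; no integer root y with |y| ≤ 4.
Only singular point on the grid: (1, 3).
Classify: substitute x = 1 + u, y = 3 + v and expand: f = -3*u**3 + 2*u**2*v - u*v**2 - 2*v**3 + v**2.
No constant or linear terms (consistent with a singular point). Quadratic part: v**2. Cubic part: -3*u**3 + 2*u**2*v - u*v**2 - 2*v**3.
The quadratic part v**2 is a perfect square, so there is a single (double) tangent line v = 0, i.e. y = 3. Restricting the cubic part to that line (v = 0) leaves -3*u**3 ≠ 0, so f is not divisible by v and the branch is v² ≈ 3*u**3 to lowest order — this is a cusp.
Classification: cusp.


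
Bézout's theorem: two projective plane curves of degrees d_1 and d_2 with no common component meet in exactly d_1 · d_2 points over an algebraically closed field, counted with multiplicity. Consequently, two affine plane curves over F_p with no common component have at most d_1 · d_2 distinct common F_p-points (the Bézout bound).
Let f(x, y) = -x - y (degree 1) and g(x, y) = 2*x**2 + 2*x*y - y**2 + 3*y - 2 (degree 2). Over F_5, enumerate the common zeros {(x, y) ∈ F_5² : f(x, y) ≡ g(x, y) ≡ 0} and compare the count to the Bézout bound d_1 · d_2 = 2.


Common zeros: {(3, 2), (4, 1)}; count = 2; Bézout bound = 2.

deg(f) = 1, deg(g) = 2, so Bézout bound = 2.
Scan x ∈ F_5. For each x, list the y ∈ F_5 with f(x, y) ≡ 0 and those with g(x, y) ≡ 0 (mod 5); the common zeros in that column are the intersection.
  x = 0: f ≡ 0 at y ∈ {0}; g ≡ 0 at y ∈ {1, 2}; common: ∅.
  x = 1: f ≡ 0 at y ∈ {4}; g ≡ 0 at y ∈ {0}; common: ∅.
  x = 2: f ≡ 0 at y ∈ {3}; g ≡ 0 at y ∈ ∅; common: ∅.
  x = 3: f ≡ 0 at y ∈ {2}; g ≡ 0 at y ∈ {2}; common: {2}.
  x = 4: f ≡ 0 at y ∈ {1}; g ≡ 0 at y ∈ {0, 1}; common: {1}.
Collecting: common zeros = {(3, 2), (4, 1)}, so the count is 2.
Comparison with the Bézout bound: 2 ≤ 2 = deg(f)·deg(g), as expected for curves with no common component (the bound is attained).


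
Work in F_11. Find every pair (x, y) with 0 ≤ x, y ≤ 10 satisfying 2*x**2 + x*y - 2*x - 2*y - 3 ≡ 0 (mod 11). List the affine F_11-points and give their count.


Affine F_11-points: {(0, 4), (1, 8), (3, 2), (4, 6), (5, 6), (6, 5), (7, 8), (8, 2), (9, 5), (10, 4)}; count = 10.

For each of the 121 pairs (x, y) ∈ F_11², evaluate f(x, y) mod 11. Record the zeros.
  x = 0: [0↦8, 1↦6, 2↦4, 3↦2, 4↦0, 5↦9, 6↦7, 7↦5, 8↦3, 9↦1, 10↦10]  zeros at y ∈ {4}
  x = 1: [0↦8, 1↦7, 2↦6, 3↦5, 4↦4, 5↦3, 6↦2, 7↦1, 8↦0, 9↦10, 10↦9]  zeros at y ∈ {8}
  x = 2: [0↦1, 1↦1, 2↦1, 3↦1, 4↦1, 5↦1, 6↦1, 7↦1, 8↦1, 9↦1, 10↦1]  zeros at y ∈ ∅
  x = 3: [0↦9, 1↦10, 2↦0, 3↦1, 4↦2, 5↦3, 6↦4, 7↦5, 8↦6, 9↦7, 10↦8]  zeros at y ∈ {2}
  x = 4: [0↦10, 1↦1, 2↦3, 3↦5, 4↦7, 5↦9, 6↦0, 7↦2, 8↦4, 9↦6, 10↦8]  zeros at y ∈ {6}
  x = 5: [0↦4, 1↦7, 2↦10, 3↦2, 4↦5, 5↦8, 6↦0, 7↦3, 8↦6, 9↦9, 10↦1]  zeros at y ∈ {6}
  x = 6: [0↦2, 1↦6, 2↦10, 3↦3, 4↦7, 5↦0, 6↦4, 7↦8, 8↦1, 9↦5, 10↦9]  zeros at y ∈ {5}
  x = 7: [0↦4, 1↦9, 2↦3, 3↦8, 4↦2, 5↦7, 6↦1, 7↦6, 8↦0, 9↦5, 10↦10]  zeros at y ∈ {8}
  x = 8: [0↦10, 1↦5, 2↦0, 3↦6, 4↦1, 5↦7, 6↦2, 7↦8, 8↦3, 9↦9, 10↦4]  zeros at y ∈ {2}
  x = 9: [0↦9, 1↦5, 2↦1, 3↦8, 4↦4, 5↦0, 6↦7, 7↦3, 8↦10, 9↦6, 10↦2]  zeros at y ∈ {5}
  x = 10: [0↦1, 1↦9, 2↦6, 3↦3, 4↦0, 5↦8, 6↦5, 7↦2, 8↦10, 9↦7, 10↦4]  zeros at y ∈ {4}
Collecting zeros: affine points = {(0, 4), (1, 8), (3, 2), (4, 6), (5, 6), (6, 5), (7, 8), (8, 2), (9, 5), (10, 4)}.
Total count |C(F_11)_aff| = 10.


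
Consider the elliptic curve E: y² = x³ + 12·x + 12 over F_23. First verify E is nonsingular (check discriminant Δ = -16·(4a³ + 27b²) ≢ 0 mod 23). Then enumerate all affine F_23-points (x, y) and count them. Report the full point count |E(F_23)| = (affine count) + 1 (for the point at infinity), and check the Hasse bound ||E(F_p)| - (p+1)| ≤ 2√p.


Affine points = {(0, 9), (0, 14), (1, 5), (1, 18), (3, 11), (3, 12), (4, 3), (4, 20), (5, 6), (5, 17), (6, 1), (6, 22), (7, 5), (7, 18), (11, 7), (11, 16), (14, 7), (14, 16), (15, 5), (15, 18), (17, 0), (20, 8), (20, 15), (21, 7), (21, 16)}; affine count = 25; |E(F_23)| = 26.

Discriminant check: Δ ∝ 4a³ + 27b² = 4·12³ + 27·12² = 4·1728 + 27·144 ≡ 13 (mod 23). Nonzero ⇒ E is nonsingular.
For each x ∈ F_23, compute rhs = x³ + 12·x + 12 mod 23, then count y ∈ F_23 with y² ≡ rhs.
  x = 0: rhs = 12, matching y values: 9, 14 (2 points).
  x = 1: rhs = 2, matching y values: 5, 18 (2 points).
  x = 2: rhs = 21, matching y values: none (0 points).
  x = 3: rhs = 6, matching y values: 11, 12 (2 points).
  x = 4: rhs = 9, matching y values: 3, 20 (2 points).
  x = 5: rhs = 13, matching y values: 6, 17 (2 points).
  x = 6: rhs = 1, matching y values: 1, 22 (2 points).
  x = 7: rhs = 2, matching y values: 5, 18 (2 points).
  x = 8: rhs = 22, matching y values: none (0 points).
  x = 9: rhs = 21, matching y values: none (0 points).
  x = 10: rhs = 5, matching y values: none (0 points).
  x = 11: rhs = 3, matching y values: 7, 16 (2 points).
  x = 12: rhs = 21, matching y values: none (0 points).
  x = 13: rhs = 19, matching y values: none (0 points).
  x = 14: rhs = 3, matching y values: 7, 16 (2 points).
  x = 15: rhs = 2, matching y values: 5, 18 (2 points).
  x = 16: rhs = 22, matching y values: none (0 points).
  x = 17: rhs = 0, matching y values: 0 (1 points).
  x = 18: rhs = 11, matching y values: none (0 points).
  x = 19: rhs = 15, matching y values: none (0 points).
  x = 20: rhs = 18, matching y values: 8, 15 (2 points).
  x = 21: rhs = 3, matching y values: 7, 16 (2 points).
  x = 22: rhs = 22, matching y values: none (0 points).
Total affine count: 25.
Full point count |E(F_23)| = 25 + 1 = 26.
Hasse bound: |26 − (23+1)| = |2| = 2 ≤ 2√23 ≈ 9.5917 ✓.


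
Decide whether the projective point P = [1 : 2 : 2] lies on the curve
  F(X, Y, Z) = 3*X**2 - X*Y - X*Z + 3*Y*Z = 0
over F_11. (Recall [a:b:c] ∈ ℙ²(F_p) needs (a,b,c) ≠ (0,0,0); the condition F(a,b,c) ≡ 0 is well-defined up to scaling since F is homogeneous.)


F(1,2,2) ≡ 0 (mod 11); P is on the curve.

Evaluate F(1, 2, 2) term-by-term (mod 11).
  3*X**2 ↦ 3·1·1·1 = 3
  -X*Y ↦ -1·1·2·1 = -2
  -X*Z ↦ -1·1·1·2 = -2
  3*Y*Z ↦ 3·1·2·2 = 12
Sum: F(1, 2, 2) = (3) + (-2) + (-2) + (12) = 11.
Reducing mod 11: 11 ≡ 0 (mod 11).
Since F(a, b, c) ≡ 0 (mod 11), P lies on the curve.


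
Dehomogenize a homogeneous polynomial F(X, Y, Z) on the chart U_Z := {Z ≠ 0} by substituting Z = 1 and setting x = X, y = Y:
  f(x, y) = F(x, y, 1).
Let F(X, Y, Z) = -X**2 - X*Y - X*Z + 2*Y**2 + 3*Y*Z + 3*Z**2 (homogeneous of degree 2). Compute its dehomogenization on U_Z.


f(x, y) = -x**2 - x*y - x + 2*y**2 + 3*y + 3

On U_Z we set Z = 1. Each monomial c·X^i·Y^j·Z^k in F becomes c·x^i·y^j·1^k = c·x^i·y^j.
Substituting Z = 1: F(X, Y, 1) = -x**2 - x*y - x + 2*y**2 + 3*y + 3.
Note: deg(f) ≤ deg(F) = 2; strict inequality happens when F is divisible by Z (lost terms).


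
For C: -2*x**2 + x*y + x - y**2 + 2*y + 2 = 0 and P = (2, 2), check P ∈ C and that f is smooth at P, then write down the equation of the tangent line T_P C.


Tangent line at P: 10 - 5*x = 0.

Step 1: f(2, 2) = 0, so P lies on C.
Step 2: partial derivatives
  f_x(x, y) = -4*x + y + 1, f_y(x, y) = x - 2*y + 2.
  f_x(P) = -5, f_y(P) = 0 (gradient nonzero, so P is smooth).
Step 3: tangent line at P: -5·(x − 2) + 0·(y − 2) = 0.
Expanding: 10 - 5*x = 0.


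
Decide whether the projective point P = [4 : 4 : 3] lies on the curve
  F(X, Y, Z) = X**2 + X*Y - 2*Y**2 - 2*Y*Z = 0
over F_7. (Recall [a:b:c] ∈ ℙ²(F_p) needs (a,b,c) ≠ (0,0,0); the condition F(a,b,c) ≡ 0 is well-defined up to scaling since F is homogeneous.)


F(4,4,3) ≡ 4 (mod 7); P is NOT on the curve.

Evaluate F(4, 4, 3) term-by-term (mod 7).
  X**2 ↦ 1·16·1·1 = 16
  X*Y ↦ 1·4·4·1 = 16
  -2*Y**2 ↦ -2·1·16·1 = -32
  -2*Y*Z ↦ -2·1·4·3 = -24
Sum: F(4, 4, 3) = (16) + (16) + (-32) + (-24) = -24.
Reducing mod 7: -24 ≡ 4 (mod 7).
Since F(a, b, c) ≡ 4 ≠ 0 (mod 7), P does NOT lie on the curve.


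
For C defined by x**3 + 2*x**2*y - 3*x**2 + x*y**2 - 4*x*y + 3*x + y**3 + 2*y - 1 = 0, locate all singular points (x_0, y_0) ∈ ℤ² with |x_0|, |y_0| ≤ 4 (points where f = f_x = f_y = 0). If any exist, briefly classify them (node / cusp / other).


Singular points: {(1, 0)}; classification: cusp.

Compute partial derivatives:
  f_x = 3*x**2 + 4*x*y - 6*x + y**2 - 4*y + 3.
  f_y = 2*x**2 + 2*x*y - 4*x + 3*y**2 + 2.
Scan x_0 ∈ {−4, ..., 4}. For each x_0, f_y(x_0, y) is a polynomial in y; find its integer roots y ∈ {−4, ..., 4}, then test f_x and f at those candidates.
  x = -4: f_y(-4, y) = 3*y**2 - 8*y + 50; no integer root y with |y| ≤ 4.
  x = -3: f_y(-3, y) = 3*y**2 - 6*y + 32; no integer root y with |y| ≤ 4.
  x = -2: f_y(-2, y) = 3*y**2 - 4*y + 18; no integer root y with |y| ≤ 4.
  x = -1: f_y(-1, y) = 3*y**2 - 2*y + 8; no integer root y with |y| ≤ 4.
  x = 0: f_y(0, y) = 3*y**2 + 2; no integer root y with |y| ≤ 4.
  x = 1: f_y(1, y) = 3*y**2 + 2*y; vanishes at y ∈ {0}. (1, 0): f_x = 0, f = 0 — SINGULAR.
  x = 2: f_y(2, y) = 3*y**2 + 4*y + 2; no integer root y with |y| ≤ 4.
  x = 3: f_y(3, y) = 3*y**2 + 6*y + 8; no integer root y with |y| ≤ 4.
  x = 4: f_y(4, y) = 3*y**2 + 8*y + 18; no integer root y with |y| ≤ 4.
Only singular point on the grid: (1, 0).
Classify: substitute x = 1 + u, y = 0 + v and expand: f = u**3 + 2*u**2*v + u*v**2 + v**3 + v**2.
No constant or linear terms (consistent with a singular point). Quadratic part: v**2. Cubic part: u**3 + 2*u**2*v + u*v**2 + v**3.
The quadratic part v**2 is a perfect square, so there is a single (double) tangent line v = 0, i.e. y = 0. Restricting the cubic part to that line (v = 0) leaves u**3 ≠ 0, so f is not divisible by v and the branch is v² ≈ -u**3 to lowest order — this is a cusp.
Classification: cusp.


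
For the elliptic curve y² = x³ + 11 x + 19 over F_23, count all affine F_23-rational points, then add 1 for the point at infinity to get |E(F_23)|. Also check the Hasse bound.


Affine points = {(1, 10), (1, 13), (2, 7), (2, 16), (4, 9), (4, 14), (6, 5), (6, 18), (7, 5), (7, 18), (10, 5), (10, 18), (12, 4), (12, 19), (13, 6), (13, 17), (16, 6), (16, 17), (17, 6), (17, 17), (18, 0), (19, 7), (19, 16), (21, 9), (21, 14)}; affine count = 25; |E(F_23)| = 26.

Discriminant check: Δ ∝ 4a³ + 27b² = 4·11³ + 27·19² = 4·1331 + 27·361 ≡ 6 (mod 23). Nonzero ⇒ E is nonsingular.
For each x ∈ F_23, compute rhs = x³ + 11·x + 19 mod 23, then count y ∈ F_23 with y² ≡ rhs.
  x = 0: rhs = 19, matching y values: none (0 points).
  x = 1: rhs = 8, matching y values: 10, 13 (2 points).
  x = 2: rhs = 3, matching y values: 7, 16 (2 points).
  x = 3: rhs = 10, matching y values: none (0 points).
  x = 4: rhs = 12, matching y values: 9, 14 (2 points).
  x = 5: rhs = 15, matching y values: none (0 points).
  x = 6: rhs = 2, matching y values: 5, 18 (2 points).
  x = 7: rhs = 2, matching y values: 5, 18 (2 points).
  x = 8: rhs = 21, matching y values: none (0 points).
  x = 9: rhs = 19, matching y values: none (0 points).
  x = 10: rhs = 2, matching y values: 5, 18 (2 points).
  x = 11: rhs = 22, matching y values: none (0 points).
  x = 12: rhs = 16, matching y values: 4, 19 (2 points).
  x = 13: rhs = 13, matching y values: 6, 17 (2 points).
  x = 14: rhs = 19, matching y values: none (0 points).
  x = 15: rhs = 17, matching y values: none (0 points).
  x = 16: rhs = 13, matching y values: 6, 17 (2 points).
  x = 17: rhs = 13, matching y values: 6, 17 (2 points).
  x = 18: rhs = 0, matching y values: 0 (1 points).
  x = 19: rhs = 3, matching y values: 7, 16 (2 points).
  x = 20: rhs = 5, matching y values: none (0 points).
  x = 21: rhs = 12, matching y values: 9, 14 (2 points).
  x = 22: rhs = 7, matching y values: none (0 points).
Total affine count: 25.
Full point count |E(F_23)| = 25 + 1 = 26.
Hasse bound: |26 − (23+1)| = |2| = 2 ≤ 2√23 ≈ 9.5917 ✓.


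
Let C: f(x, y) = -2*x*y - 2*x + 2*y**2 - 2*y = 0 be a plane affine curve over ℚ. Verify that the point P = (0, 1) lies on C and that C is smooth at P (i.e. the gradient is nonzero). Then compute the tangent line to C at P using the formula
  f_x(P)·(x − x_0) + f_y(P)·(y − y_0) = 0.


Tangent line at P: -4*x + 2*y - 2 = 0.

Step 1: f(0, 1) = 0, so P lies on C.
Step 2: partial derivatives
  f_x(x, y) = -2*y - 2, f_y(x, y) = -2*x + 4*y - 2.
  f_x(P) = -4, f_y(P) = 2 (gradient nonzero, so P is smooth).
Step 3: tangent line at P: -4·(x − 0) + 2·(y − 1) = 0.
Expanding: -4*x + 2*y - 2 = 0.


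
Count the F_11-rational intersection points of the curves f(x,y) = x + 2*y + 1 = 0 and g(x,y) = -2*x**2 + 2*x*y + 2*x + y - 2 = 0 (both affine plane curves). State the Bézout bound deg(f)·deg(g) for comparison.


Common zeros: ∅; count = 0; Bézout bound = 2.

deg(f) = 1, deg(g) = 2, so Bézout bound = 2.
Scan x ∈ F_11. For each x, list the y ∈ F_11 with f(x, y) ≡ 0 and those with g(x, y) ≡ 0 (mod 11); the common zeros in that column are the intersection.
  x = 0: f ≡ 0 at y ∈ {5}; g ≡ 0 at y ∈ {2}; common: ∅.
  x = 1: f ≡ 0 at y ∈ {10}; g ≡ 0 at y ∈ {8}; common: ∅.
  x = 2: f ≡ 0 at y ∈ {4}; g ≡ 0 at y ∈ {10}; common: ∅.
  x = 3: f ≡ 0 at y ∈ {9}; g ≡ 0 at y ∈ {2}; common: ∅.
  x = 4: f ≡ 0 at y ∈ {3}; g ≡ 0 at y ∈ {9}; common: ∅.
  x = 5: f ≡ 0 at y ∈ {8}; g ≡ 0 at y ∈ ∅; common: ∅.
  x = 6: f ≡ 0 at y ∈ {2}; g ≡ 0 at y ∈ {9}; common: ∅.
  x = 7: f ≡ 0 at y ∈ {7}; g ≡ 0 at y ∈ {5}; common: ∅.
  x = 8: f ≡ 0 at y ∈ {1}; g ≡ 0 at y ∈ {8}; common: ∅.
  x = 9: f ≡ 0 at y ∈ {6}; g ≡ 0 at y ∈ {10}; common: ∅.
  x = 10: f ≡ 0 at y ∈ {0}; g ≡ 0 at y ∈ {5}; common: ∅.
Collecting: common zeros = ∅, so the count is 0.
Comparison with the Bézout bound: 0 ≤ 2 = deg(f)·deg(g), as expected for curves with no common component (the affine F_11-count falls short of the bound because intersections may lie at infinity, over extension fields, or carry multiplicity).


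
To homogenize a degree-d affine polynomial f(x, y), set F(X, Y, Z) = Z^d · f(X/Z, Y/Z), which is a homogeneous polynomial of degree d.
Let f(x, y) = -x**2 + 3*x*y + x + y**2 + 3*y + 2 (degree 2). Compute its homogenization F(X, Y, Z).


F(X, Y, Z) = -X**2 + 3*X*Y + X*Z + Y**2 + 3*Y*Z + 2*Z**2

deg(f) = 2.
Substitute x = X/Z, y = Y/Z into f, then multiply by Z^2.
  monomial -1·x^2·y^0 ↦ -1·X^2·Y^0·Z^0.
  monomial 3·x^1·y^1 ↦ 3·X^1·Y^1·Z^0.
  monomial 1·x^1·y^0 ↦ 1·X^1·Y^0·Z^1.
  monomial 1·x^0·y^2 ↦ 1·X^0·Y^2·Z^0.
  monomial 3·x^0·y^1 ↦ 3·X^0·Y^1·Z^1.
  monomial 2·x^0·y^0 ↦ 2·X^0·Y^0·Z^2.
Collecting: F(X, Y, Z) = -X**2 + 3*X*Y + X*Z + Y**2 + 3*Y*Z + 2*Z**2.


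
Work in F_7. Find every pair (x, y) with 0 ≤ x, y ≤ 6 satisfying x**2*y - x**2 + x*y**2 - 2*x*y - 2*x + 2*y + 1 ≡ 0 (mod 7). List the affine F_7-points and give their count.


Affine F_7-points: {(0, 3), (1, 1), (1, 5), (2, 0), (2, 6), (3, 0), (3, 3)}; count = 7.

For each of the 49 pairs (x, y) ∈ F_7², evaluate f(x, y) mod 7. Record the zeros.
  x = 0: [0↦1, 1↦3, 2↦5, 3↦0, 4↦2, 5↦4, 6↦6]  zeros at y ∈ {3}
  x = 1: [0↦5, 1↦0, 2↦4, 3↦3, 4↦4, 5↦0, 6↦5]  zeros at y ∈ {1, 5}
  x = 2: [0↦0, 1↦4, 2↦5, 3↦3, 4↦5, 5↦4, 6↦0]  zeros at y ∈ {0, 6}
  x = 3: [0↦0, 1↦1, 2↦1, 3↦0, 4↦5, 5↦2, 6↦5]  zeros at y ∈ {0, 3}
  x = 4: [0↦5, 1↦5, 2↦6, 3↦1, 4↦4, 5↦1, 6↦6]  zeros at y ∈ ∅
  x = 5: [0↦1, 1↦2, 2↦6, 3↦6, 4↦2, 5↦1, 6↦3]  zeros at y ∈ ∅
  x = 6: [0↦2, 1↦6, 2↦1, 3↦1, 4↦6, 5↦2, 6↦3]  zeros at y ∈ ∅
Collecting zeros: affine points = {(0, 3), (1, 1), (1, 5), (2, 0), (2, 6), (3, 0), (3, 3)}.
Total count |C(F_7)_aff| = 7.


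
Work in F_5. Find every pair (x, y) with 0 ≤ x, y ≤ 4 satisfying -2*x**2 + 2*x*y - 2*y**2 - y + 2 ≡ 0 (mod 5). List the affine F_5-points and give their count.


Affine F_5-points: {(1, 0), (1, 3), (2, 1), (2, 3), (4, 0), (4, 1)}; count = 6.

For each of the 25 pairs (x, y) ∈ F_5², evaluate f(x, y) mod 5. Record the zeros.
  x = 0: [0↦2, 1↦4, 2↦2, 3↦1, 4↦1]  zeros at y ∈ ∅
  x = 1: [0↦0, 1↦4, 2↦4, 3↦0, 4↦2]  zeros at y ∈ {0, 3}
  x = 2: [0↦4, 1↦0, 2↦2, 3↦0, 4↦4]  zeros at y ∈ {1, 3}
  x = 3: [0↦4, 1↦2, 2↦1, 3↦1, 4↦2]  zeros at y ∈ ∅
  x = 4: [0↦0, 1↦0, 2↦1, 3↦3, 4↦1]  zeros at y ∈ {0, 1}
Collecting zeros: affine points = {(1, 0), (1, 3), (2, 1), (2, 3), (4, 0), (4, 1)}.
Total count |C(F_5)_aff| = 6.


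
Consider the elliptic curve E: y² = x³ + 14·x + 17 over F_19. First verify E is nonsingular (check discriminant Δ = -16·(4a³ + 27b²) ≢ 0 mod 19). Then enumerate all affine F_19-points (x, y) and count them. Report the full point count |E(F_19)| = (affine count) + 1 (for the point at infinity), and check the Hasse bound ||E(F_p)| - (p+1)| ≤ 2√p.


Affine points = {(0, 6), (0, 13), (4, 2), (4, 17), (9, 6), (9, 13), (10, 6), (10, 13), (11, 1), (11, 18), (15, 7), (15, 12), (16, 9), (16, 10), (17, 0)}; affine count = 15; |E(F_19)| = 16.

Discriminant check: Δ ∝ 4a³ + 27b² = 4·14³ + 27·17² = 4·2744 + 27·289 ≡ 7 (mod 19). Nonzero ⇒ E is nonsingular.
For each x ∈ F_19, compute rhs = x³ + 14·x + 17 mod 19, then count y ∈ F_19 with y² ≡ rhs.
  x = 0: rhs = 17, matching y values: 6, 13 (2 points).
  x = 1: rhs = 13, matching y values: none (0 points).
  x = 2: rhs = 15, matching y values: none (0 points).
  x = 3: rhs = 10, matching y values: none (0 points).
  x = 4: rhs = 4, matching y values: 2, 17 (2 points).
  x = 5: rhs = 3, matching y values: none (0 points).
  x = 6: rhs = 13, matching y values: none (0 points).
  x = 7: rhs = 2, matching y values: none (0 points).
  x = 8: rhs = 14, matching y values: none (0 points).
  x = 9: rhs = 17, matching y values: 6, 13 (2 points).
  x = 10: rhs = 17, matching y values: 6, 13 (2 points).
  x = 11: rhs = 1, matching y values: 1, 18 (2 points).
  x = 12: rhs = 13, matching y values: none (0 points).
  x = 13: rhs = 2, matching y values: none (0 points).
  x = 14: rhs = 12, matching y values: none (0 points).
  x = 15: rhs = 11, matching y values: 7, 12 (2 points).
  x = 16: rhs = 5, matching y values: 9, 10 (2 points).
  x = 17: rhs = 0, matching y values: 0 (1 points).
  x = 18: rhs = 2, matching y values: none (0 points).
Total affine count: 15.
Full point count |E(F_19)| = 15 + 1 = 16.
Hasse bound: |16 − (19+1)| = |-4| = 4 ≤ 2√19 ≈ 8.7178 ✓.


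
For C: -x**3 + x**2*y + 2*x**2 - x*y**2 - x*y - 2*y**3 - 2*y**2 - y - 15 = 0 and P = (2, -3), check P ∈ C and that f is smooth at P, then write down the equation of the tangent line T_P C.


Tangent line at P: -22*x - 29*y - 43 = 0.

Step 1: f(2, -3) = 0, so P lies on C.
Step 2: partial derivatives
  f_x(x, y) = -3*x**2 + 2*x*y + 4*x - y**2 - y, f_y(x, y) = x**2 - 2*x*y - x - 6*y**2 - 4*y - 1.
  f_x(P) = -22, f_y(P) = -29 (gradient nonzero, so P is smooth).
Step 3: tangent line at P: -22·(x − 2) + -29·(y − -3) = 0.
Expanding: -22*x - 29*y - 43 = 0.


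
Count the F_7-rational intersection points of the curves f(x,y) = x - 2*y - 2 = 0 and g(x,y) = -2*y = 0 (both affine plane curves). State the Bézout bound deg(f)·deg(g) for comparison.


Common zeros: {(2, 0)}; count = 1; Bézout bound = 1.

deg(f) = 1, deg(g) = 1, so Bézout bound = 1.
Scan x ∈ F_7. For each x, list the y ∈ F_7 with f(x, y) ≡ 0 and those with g(x, y) ≡ 0 (mod 7); the common zeros in that column are the intersection.
  x = 0: f ≡ 0 at y ∈ {6}; g ≡ 0 at y ∈ {0}; common: ∅.
  x = 1: f ≡ 0 at y ∈ {3}; g ≡ 0 at y ∈ {0}; common: ∅.
  x = 2: f ≡ 0 at y ∈ {0}; g ≡ 0 at y ∈ {0}; common: {0}.
  x = 3: f ≡ 0 at y ∈ {4}; g ≡ 0 at y ∈ {0}; common: ∅.
  x = 4: f ≡ 0 at y ∈ {1}; g ≡ 0 at y ∈ {0}; common: ∅.
  x = 5: f ≡ 0 at y ∈ {5}; g ≡ 0 at y ∈ {0}; common: ∅.
  x = 6: f ≡ 0 at y ∈ {2}; g ≡ 0 at y ∈ {0}; common: ∅.
Collecting: common zeros = {(2, 0)}, so the count is 1.
Comparison with the Bézout bound: 1 ≤ 1 = deg(f)·deg(g), as expected for curves with no common component (the bound is attained).


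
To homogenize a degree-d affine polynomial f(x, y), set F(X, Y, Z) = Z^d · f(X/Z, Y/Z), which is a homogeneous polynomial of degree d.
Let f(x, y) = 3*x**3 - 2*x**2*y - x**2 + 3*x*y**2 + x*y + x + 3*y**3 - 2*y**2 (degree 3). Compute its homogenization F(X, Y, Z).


F(X, Y, Z) = 3*X**3 - 2*X**2*Y - X**2*Z + 3*X*Y**2 + X*Y*Z + X*Z**2 + 3*Y**3 - 2*Y**2*Z

deg(f) = 3.
Substitute x = X/Z, y = Y/Z into f, then multiply by Z^3.
  monomial 3·x^3·y^0 ↦ 3·X^3·Y^0·Z^0.
  monomial -2·x^2·y^1 ↦ -2·X^2·Y^1·Z^0.
  monomial -1·x^2·y^0 ↦ -1·X^2·Y^0·Z^1.
  monomial 3·x^1·y^2 ↦ 3·X^1·Y^2·Z^0.
  monomial 1·x^1·y^1 ↦ 1·X^1·Y^1·Z^1.
  monomial 1·x^1·y^0 ↦ 1·X^1·Y^0·Z^2.
  monomial 3·x^0·y^3 ↦ 3·X^0·Y^3·Z^0.
  monomial -2·x^0·y^2 ↦ -2·X^0·Y^2·Z^1.
Collecting: F(X, Y, Z) = 3*X**3 - 2*X**2*Y - X**2*Z + 3*X*Y**2 + X*Y*Z + X*Z**2 + 3*Y**3 - 2*Y**2*Z.


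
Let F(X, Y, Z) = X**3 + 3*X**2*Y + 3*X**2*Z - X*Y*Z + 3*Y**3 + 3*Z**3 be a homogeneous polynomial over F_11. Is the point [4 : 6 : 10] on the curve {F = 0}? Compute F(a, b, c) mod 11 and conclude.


F(4,6,10) ≡ 5 (mod 11); P is NOT on the curve.

Evaluate F(4, 6, 10) term-by-term (mod 11).
  X**3 ↦ 1·64·1·1 = 64
  3*X**2*Y ↦ 3·16·6·1 = 288
  3*X**2*Z ↦ 3·16·1·10 = 480
  -X*Y*Z ↦ -1·4·6·10 = -240
  3*Y**3 ↦ 3·1·216·1 = 648
  3*Z**3 ↦ 3·1·1·1000 = 3000
Sum: F(4, 6, 10) = (64) + (288) + (480) + (-240) + (648) + (3000) = 4240.
Reducing mod 11: 4240 ≡ 5 (mod 11).
Since F(a, b, c) ≡ 5 ≠ 0 (mod 11), P does NOT lie on the curve.


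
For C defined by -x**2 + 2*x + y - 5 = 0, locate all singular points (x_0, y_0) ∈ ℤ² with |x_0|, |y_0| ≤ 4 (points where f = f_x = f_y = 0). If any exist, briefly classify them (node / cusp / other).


No singular points in the scanned grid; C is smooth there.

Compute partial derivatives:
  f_x = 2 - 2*x.
  f_y = 1.
f_y = 1 is a nonzero constant, so f_y never vanishes: no point (x, y) can satisfy f = f_x = f_y = 0. In particular no (x, y) ∈ {−4, ..., 4}² is singular; the curve is smooth.


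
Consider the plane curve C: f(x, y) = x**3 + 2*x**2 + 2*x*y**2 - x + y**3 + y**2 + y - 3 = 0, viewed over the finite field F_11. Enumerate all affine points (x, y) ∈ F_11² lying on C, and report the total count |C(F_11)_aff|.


Affine F_11-points: {(0, 1), (0, 2), (0, 7), (1, 10), (2, 0), (3, 2), (3, 3), (3, 10), (4, 7), (5, 5), (5, 7), (5, 10), (6, 2), (8, 6), (10, 1)}; count = 15.

For each of the 121 pairs (x, y) ∈ F_11², evaluate f(x, y) mod 11. Record the zeros.
  x = 0: [0↦8, 1↦0, 2↦0, 3↦3, 4↦4, 5↦9, 6↦2, 7↦0, 8↦9, 9↦2, 10↦7]  zeros at y ∈ {1, 2, 7}
  x = 1: [0↦10, 1↦4, 2↦10, 3↦1, 4↦5, 5↦6, 6↦10, 7↦1, 8↦7, 9↦1, 10↦0]  zeros at y ∈ {10}
  x = 2: [0↦0, 1↦7, 2↦8, 3↦9, 4↦5, 5↦2, 6↦6, 7↦1, 8↦4, 9↦10, 10↦3]  zeros at y ∈ {0}
  x = 3: [0↦6, 1↦4, 2↦0, 3↦0, 4↦10, 5↦3, 6↦7, 7↦6, 8↦6, 9↦2, 10↦0]  zeros at y ∈ {2, 3, 10}
  x = 4: [0↦1, 1↦1, 2↦3, 3↦2, 4↦4, 5↦4, 6↦8, 7↦0, 8↦8, 9↦5, 10↦8]  zeros at y ∈ {7}
  x = 5: [0↦2, 1↦4, 2↦1, 3↦10, 4↦4, 5↦0, 6↦4, 7↦0, 8↦5, 9↦3, 10↦0]  zeros at y ∈ {5, 7, 10}
  x = 6: [0↦4, 1↦8, 2↦0, 3↦8, 4↦5, 5↦8, 6↦1, 7↦1, 8↦3, 9↦2, 10↦4]  zeros at y ∈ {2}
  x = 7: [0↦2, 1↦8, 2↦6, 3↦2, 4↦2, 5↦1, 6↦5, 7↦9, 8↦8, 9↦8, 10↦4]  zeros at y ∈ ∅
  x = 8: [0↦2, 1↦10, 2↦3, 3↦9, 4↦1, 5↦7, 6↦0, 7↦8, 8↦4, 9↦5, 10↦6]  zeros at y ∈ {6}
  x = 9: [0↦10, 1↦9, 2↦8, 3↦2, 4↦8, 5↦10, 6↦3, 7↦4, 8↦8, 9↦10, 10↦5]  zeros at y ∈ ∅
  x = 10: [0↦10, 1↦0, 2↦5, 3↦9, 4↦7, 5↦5, 6↦9, 7↦3, 8↦4, 9↦7, 10↦7]  zeros at y ∈ {1}
Collecting zeros: affine points = {(0, 1), (0, 2), (0, 7), (1, 10), (2, 0), (3, 2), (3, 3), (3, 10), (4, 7), (5, 5), (5, 7), (5, 10), (6, 2), (8, 6), (10, 1)}.
Total count |C(F_11)_aff| = 15.


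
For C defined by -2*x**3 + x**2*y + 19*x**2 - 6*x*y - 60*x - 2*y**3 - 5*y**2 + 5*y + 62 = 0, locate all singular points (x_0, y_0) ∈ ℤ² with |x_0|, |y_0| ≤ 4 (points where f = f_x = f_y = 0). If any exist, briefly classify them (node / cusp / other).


Singular points: {(3, -1)}; classification: cusp.

Compute partial derivatives:
  f_x = -6*x**2 + 2*x*y + 38*x - 6*y - 60.
  f_y = x**2 - 6*x - 6*y**2 - 10*y + 5.
Scan x_0 ∈ {−4, ..., 4}. For each x_0, f_y(x_0, y) is a polynomial in y; find its integer roots y ∈ {−4, ..., 4}, then test f_x and f at those candidates.
  x = -4: f_y(-4, y) = -6*y**2 - 10*y + 45; no integer root y with |y| ≤ 4.
  x = -3: f_y(-3, y) = -6*y**2 - 10*y + 32; no integer root y with |y| ≤ 4.
  x = -2: f_y(-2, y) = -6*y**2 - 10*y + 21; no integer root y with |y| ≤ 4.
  x = -1: f_y(-1, y) = -6*y**2 - 10*y + 12; no integer root y with |y| ≤ 4.
  x = 0: f_y(0, y) = -6*y**2 - 10*y + 5; no integer root y with |y| ≤ 4.
  x = 1: f_y(1, y) = -6*y**2 - 10*y; vanishes at y ∈ {0}. (1, 0): f_x = -28 ≠ 0.
  x = 2: f_y(2, y) = -6*y**2 - 10*y - 3; no integer root y with |y| ≤ 4.
  x = 3: f_y(3, y) = -6*y**2 - 10*y - 4; vanishes at y ∈ {-1}. (3, -1): f_x = 0, f = 0 — SINGULAR.
  x = 4: f_y(4, y) = -6*y**2 - 10*y - 3; no integer root y with |y| ≤ 4.
Only singular point on the grid: (3, -1).
Classify: substitute x = 3 + u, y = -1 + v and expand: f = -2*u**3 + u**2*v - 2*v**3 + v**2.
No constant or linear terms (consistent with a singular point). Quadratic part: v**2. Cubic part: -2*u**3 + u**2*v - 2*v**3.
The quadratic part v**2 is a perfect square, so there is a single (double) tangent line v = 0, i.e. y = -1. Restricting the cubic part to that line (v = 0) leaves -2*u**3 ≠ 0, so f is not divisible by v and the branch is v² ≈ 2*u**3 to lowest order — this is a cusp.
Classification: cusp.


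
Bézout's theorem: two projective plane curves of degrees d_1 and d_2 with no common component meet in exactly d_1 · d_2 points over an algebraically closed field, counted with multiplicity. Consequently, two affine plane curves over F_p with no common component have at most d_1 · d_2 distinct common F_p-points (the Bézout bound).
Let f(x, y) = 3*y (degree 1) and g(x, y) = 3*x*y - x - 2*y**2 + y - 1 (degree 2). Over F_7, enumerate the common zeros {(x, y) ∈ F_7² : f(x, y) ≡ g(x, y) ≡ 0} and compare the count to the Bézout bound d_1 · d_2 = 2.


Common zeros: {(6, 0)}; count = 1; Bézout bound = 2.

deg(f) = 1, deg(g) = 2, so Bézout bound = 2.
Scan x ∈ F_7. For each x, list the y ∈ F_7 with f(x, y) ≡ 0 and those with g(x, y) ≡ 0 (mod 7); the common zeros in that column are the intersection.
  x = 0: f ≡ 0 at y ∈ {0}; g ≡ 0 at y ∈ {2}; common: ∅.
  x = 1: f ≡ 0 at y ∈ {0}; g ≡ 0 at y ∈ {1}; common: ∅.
  x = 2: f ≡ 0 at y ∈ {0}; g ≡ 0 at y ∈ {3, 4}; common: ∅.
  x = 3: f ≡ 0 at y ∈ {0}; g ≡ 0 at y ∈ ∅; common: ∅.
  x = 4: f ≡ 0 at y ∈ {0}; g ≡ 0 at y ∈ ∅; common: ∅.
  x = 5: f ≡ 0 at y ∈ {0}; g ≡ 0 at y ∈ ∅; common: ∅.
  x = 6: f ≡ 0 at y ∈ {0}; g ≡ 0 at y ∈ {0, 6}; common: {0}.
Collecting: common zeros = {(6, 0)}, so the count is 1.
Comparison with the Bézout bound: 1 ≤ 2 = deg(f)·deg(g), as expected for curves with no common component (the affine F_7-count falls short of the bound because intersections may lie at infinity, over extension fields, or carry multiplicity).
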